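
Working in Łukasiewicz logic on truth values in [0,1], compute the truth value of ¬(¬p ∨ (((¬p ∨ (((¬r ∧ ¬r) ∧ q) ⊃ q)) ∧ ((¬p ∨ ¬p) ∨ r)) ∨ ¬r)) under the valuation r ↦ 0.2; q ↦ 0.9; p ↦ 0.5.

0.20

¬p: Łukasiewicz ¬ gives 1 − 0.5 = 0.5
¬p: Łukasiewicz ¬ gives 1 − 0.5 = 0.5
¬r: Łukasiewicz ¬ gives 1 − 0.2 = 0.8
¬r: Łukasiewicz ¬ gives 1 − 0.2 = 0.8
(¬r ∧ ¬r) = min(0.8, 0.8) = 0.8
((¬r ∧ ¬r) ∧ q) = min(0.8, 0.9) = 0.8
(((¬r ∧ ¬r) ∧ q) ⊃ q): min(1, 1 − 0.8 + 0.9) = 1
(¬p ∨ (((¬r ∧ ¬r) ∧ q) ⊃ q)) = max(0.5, 1) = 1
¬p: Łukasiewicz ¬ gives 1 − 0.5 = 0.5
¬p: Łukasiewicz ¬ gives 1 − 0.5 = 0.5
(¬p ∨ ¬p) = max(0.5, 0.5) = 0.5
((¬p ∨ ¬p) ∨ r) = max(0.5, 0.2) = 0.5
((¬p ∨ (((¬r ∧ ¬r) ∧ q) ⊃ q)) ∧ ((¬p ∨ ¬p) ∨ r)) = min(1, 0.5) = 0.5
¬r: Łukasiewicz ¬ gives 1 − 0.2 = 0.8
(((¬p ∨ (((¬r ∧ ¬r) ∧ q) ⊃ q)) ∧ ((¬p ∨ ¬p) ∨ r)) ∨ ¬r) = max(0.5, 0.8) = 0.8
(¬p ∨ (((¬p ∨ (((¬r ∧ ¬r) ∧ q) ⊃ q)) ∧ ((¬p ∨ ¬p) ∨ r)) ∨ ¬r)) = max(0.5, 0.8) = 0.8
¬(¬p ∨ (((¬p ∨ (((¬r ∧ ¬r) ∧ q) ⊃ q)) ∧ ((¬p ∨ ¬p) ∨ r)) ∨ ¬r)): Łukasiewicz ¬ gives 1 − 0.8 = 0.2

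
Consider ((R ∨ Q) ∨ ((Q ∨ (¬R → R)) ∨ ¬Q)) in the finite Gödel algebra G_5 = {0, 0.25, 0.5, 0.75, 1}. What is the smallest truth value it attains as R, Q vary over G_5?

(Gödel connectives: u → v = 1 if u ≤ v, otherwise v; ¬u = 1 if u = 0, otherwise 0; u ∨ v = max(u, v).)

The minimum is attained at R = 0, Q = 0.25:
  (R ∨ Q) = max(0, 0.25) = 0.25
  ¬R: Gödel ¬ of 0 = 1 (operand is 0)
  (¬R → R): 1 > 0, so result = 0
  (Q ∨ (¬R → R)) = max(0.25, 0) = 0.25
  ¬Q: Gödel ¬ of 0.25 = 0 (operand ≠ 0)
  ((Q ∨ (¬R → R)) ∨ ¬Q) = max(0.25, 0) = 0.25
  ((R ∨ Q) ∨ ((Q ∨ (¬R → R)) ∨ ¬Q)) = max(0.25, 0.25) = 0.25
Checking all 25 assignments confirms none give a value below 0.25.

0.25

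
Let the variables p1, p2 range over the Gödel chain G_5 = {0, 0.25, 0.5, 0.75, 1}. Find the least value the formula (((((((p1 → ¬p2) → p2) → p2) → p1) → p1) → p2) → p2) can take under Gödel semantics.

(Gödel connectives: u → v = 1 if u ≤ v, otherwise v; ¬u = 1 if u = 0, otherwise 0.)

The minimum is attained at p1 = 0.25, p2 = 0.25:
  ¬p2: Gödel ¬ of 0.25 = 0 (operand ≠ 0)
  (p1 → ¬p2): 0.25 > 0, so result = 0
  ((p1 → ¬p2) → p2): 0 ≤ 0.25, so result = 1
  (((p1 → ¬p2) → p2) → p2): 1 > 0.25, so result = 0.25
  ((((p1 → ¬p2) → p2) → p2) → p1): 0.25 ≤ 0.25, so result = 1
  (((((p1 → ¬p2) → p2) → p2) → p1) → p1): 1 > 0.25, so result = 0.25
  ((((((p1 → ¬p2) → p2) → p2) → p1) → p1) → p2): 0.25 ≤ 0.25, so result = 1
  (((((((p1 → ¬p2) → p2) → p2) → p1) → p1) → p2) → p2): 1 > 0.25, so result = 0.25
Checking all 25 assignments confirms none give a value below 0.25.

0.25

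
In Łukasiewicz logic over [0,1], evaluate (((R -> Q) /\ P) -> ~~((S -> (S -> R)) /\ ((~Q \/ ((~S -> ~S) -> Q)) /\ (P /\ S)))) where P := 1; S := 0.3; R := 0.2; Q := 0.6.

(R -> Q): min(1, 1 − 0.2 + 0.6) = 1
((R -> Q) /\ P) = min(1, 1) = 1
(S -> R): min(1, 1 − 0.3 + 0.2) = 0.9
(S -> (S -> R)): min(1, 1 − 0.3 + 0.9) = 1
~Q: Łukasiewicz ¬ gives 1 − 0.6 = 0.4
~S: Łukasiewicz ¬ gives 1 − 0.3 = 0.7
~S: Łukasiewicz ¬ gives 1 − 0.3 = 0.7
(~S -> ~S): min(1, 1 − 0.7 + 0.7) = 1
((~S -> ~S) -> Q): min(1, 1 − 1 + 0.6) = 0.6
(~Q \/ ((~S -> ~S) -> Q)) = max(0.4, 0.6) = 0.6
(P /\ S) = min(1, 0.3) = 0.3
((~Q \/ ((~S -> ~S) -> Q)) /\ (P /\ S)) = min(0.6, 0.3) = 0.3
((S -> (S -> R)) /\ ((~Q \/ ((~S -> ~S) -> Q)) /\ (P /\ S))) = min(1, 0.3) = 0.3
~((S -> (S -> R)) /\ ((~Q \/ ((~S -> ~S) -> Q)) /\ (P /\ S))): Łukasiewicz ¬ gives 1 − 0.3 = 0.7
~~((S -> (S -> R)) /\ ((~Q \/ ((~S -> ~S) -> Q)) /\ (P /\ S))): Łukasiewicz ¬ gives 1 − 0.7 = 0.3
(((R -> Q) /\ P) -> ~~((S -> (S -> R)) /\ ((~Q \/ ((~S -> ~S) -> Q)) /\ (P /\ S)))): min(1, 1 − 1 + 0.3) = 0.3

0.30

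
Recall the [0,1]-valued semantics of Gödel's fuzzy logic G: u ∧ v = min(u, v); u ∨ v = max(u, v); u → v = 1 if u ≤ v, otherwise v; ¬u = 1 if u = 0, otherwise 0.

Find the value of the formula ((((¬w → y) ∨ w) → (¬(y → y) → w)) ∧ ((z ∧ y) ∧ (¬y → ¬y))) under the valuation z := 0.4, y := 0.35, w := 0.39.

0.35

¬w: Gödel ¬ of 0.39 = 0 (operand ≠ 0)
(¬w → y): 0 ≤ 0.35, so result = 1
((¬w → y) ∨ w) = max(1, 0.39) = 1
(y → y): 0.35 ≤ 0.35, so result = 1
¬(y → y): Gödel ¬ of 1 = 0 (operand ≠ 0)
(¬(y → y) → w): 0 ≤ 0.39, so result = 1
(((¬w → y) ∨ w) → (¬(y → y) → w)): 1 ≤ 1, so result = 1
(z ∧ y) = min(0.4, 0.35) = 0.35
¬y: Gödel ¬ of 0.35 = 0 (operand ≠ 0)
¬y: Gödel ¬ of 0.35 = 0 (operand ≠ 0)
(¬y → ¬y): 0 ≤ 0, so result = 1
((z ∧ y) ∧ (¬y → ¬y)) = min(0.35, 1) = 0.35
((((¬w → y) ∨ w) → (¬(y → y) → w)) ∧ ((z ∧ y) ∧ (¬y → ¬y))) = min(1, 0.35) = 0.35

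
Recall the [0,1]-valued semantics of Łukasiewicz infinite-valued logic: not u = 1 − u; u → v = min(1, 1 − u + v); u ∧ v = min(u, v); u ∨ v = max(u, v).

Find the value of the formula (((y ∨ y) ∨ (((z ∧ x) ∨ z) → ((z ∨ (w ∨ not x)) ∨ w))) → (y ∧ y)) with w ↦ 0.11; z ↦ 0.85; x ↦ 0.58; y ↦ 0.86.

0.86

(y ∨ y) = max(0.86, 0.86) = 0.86
(z ∧ x) = min(0.85, 0.58) = 0.58
((z ∧ x) ∨ z) = max(0.58, 0.85) = 0.85
not x: Łukasiewicz ¬ gives 1 − 0.58 = 0.42
(w ∨ not x) = max(0.11, 0.42) = 0.42
(z ∨ (w ∨ not x)) = max(0.85, 0.42) = 0.85
((z ∨ (w ∨ not x)) ∨ w) = max(0.85, 0.11) = 0.85
(((z ∧ x) ∨ z) → ((z ∨ (w ∨ not x)) ∨ w)): min(1, 1 − 0.85 + 0.85) = 1
((y ∨ y) ∨ (((z ∧ x) ∨ z) → ((z ∨ (w ∨ not x)) ∨ w))) = max(0.86, 1) = 1
(y ∧ y) = min(0.86, 0.86) = 0.86
(((y ∨ y) ∨ (((z ∧ x) ∨ z) → ((z ∨ (w ∨ not x)) ∨ w))) → (y ∧ y)): min(1, 1 − 1 + 0.86) = 0.86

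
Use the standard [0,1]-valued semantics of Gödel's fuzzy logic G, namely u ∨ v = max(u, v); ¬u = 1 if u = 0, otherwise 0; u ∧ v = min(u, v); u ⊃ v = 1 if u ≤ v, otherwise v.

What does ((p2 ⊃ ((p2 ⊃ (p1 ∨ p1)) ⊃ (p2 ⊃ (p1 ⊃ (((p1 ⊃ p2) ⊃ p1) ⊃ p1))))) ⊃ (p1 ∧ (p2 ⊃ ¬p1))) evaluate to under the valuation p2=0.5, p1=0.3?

(p1 ∨ p1) = max(0.3, 0.3) = 0.3
(p2 ⊃ (p1 ∨ p1)): 0.5 > 0.3, so result = 0.3
(p1 ⊃ p2): 0.3 ≤ 0.5, so result = 1
((p1 ⊃ p2) ⊃ p1): 1 > 0.3, so result = 0.3
(((p1 ⊃ p2) ⊃ p1) ⊃ p1): 0.3 ≤ 0.3, so result = 1
(p1 ⊃ (((p1 ⊃ p2) ⊃ p1) ⊃ p1)): 0.3 ≤ 1, so result = 1
(p2 ⊃ (p1 ⊃ (((p1 ⊃ p2) ⊃ p1) ⊃ p1))): 0.5 ≤ 1, so result = 1
((p2 ⊃ (p1 ∨ p1)) ⊃ (p2 ⊃ (p1 ⊃ (((p1 ⊃ p2) ⊃ p1) ⊃ p1)))): 0.3 ≤ 1, so result = 1
(p2 ⊃ ((p2 ⊃ (p1 ∨ p1)) ⊃ (p2 ⊃ (p1 ⊃ (((p1 ⊃ p2) ⊃ p1) ⊃ p1))))): 0.5 ≤ 1, so result = 1
¬p1: Gödel ¬ of 0.3 = 0 (operand ≠ 0)
(p2 ⊃ ¬p1): 0.5 > 0, so result = 0
(p1 ∧ (p2 ⊃ ¬p1)) = min(0.3, 0) = 0
((p2 ⊃ ((p2 ⊃ (p1 ∨ p1)) ⊃ (p2 ⊃ (p1 ⊃ (((p1 ⊃ p2) ⊃ p1) ⊃ p1))))) ⊃ (p1 ∧ (p2 ⊃ ¬p1))): 1 > 0, so result = 0

0.00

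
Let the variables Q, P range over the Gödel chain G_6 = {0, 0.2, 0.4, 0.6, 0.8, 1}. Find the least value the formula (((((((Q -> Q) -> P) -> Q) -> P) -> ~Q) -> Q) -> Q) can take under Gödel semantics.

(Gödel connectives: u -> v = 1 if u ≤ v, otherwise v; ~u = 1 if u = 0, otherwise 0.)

0.20

The minimum is attained at Q = 0.2, P = 0.2:
  (Q -> Q): 0.2 ≤ 0.2, so result = 1
  ((Q -> Q) -> P): 1 > 0.2, so result = 0.2
  (((Q -> Q) -> P) -> Q): 0.2 ≤ 0.2, so result = 1
  ((((Q -> Q) -> P) -> Q) -> P): 1 > 0.2, so result = 0.2
  ~Q: Gödel ¬ of 0.2 = 0 (operand ≠ 0)
  (((((Q -> Q) -> P) -> Q) -> P) -> ~Q): 0.2 > 0, so result = 0
  ((((((Q -> Q) -> P) -> Q) -> P) -> ~Q) -> Q): 0 ≤ 0.2, so result = 1
  (((((((Q -> Q) -> P) -> Q) -> P) -> ~Q) -> Q) -> Q): 1 > 0.2, so result = 0.2
Checking all 36 assignments confirms none give a value below 0.20.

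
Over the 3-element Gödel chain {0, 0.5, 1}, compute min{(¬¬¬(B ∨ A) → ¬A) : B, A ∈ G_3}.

1.00

Every assignment gives 1. For instance at B = 0, A = 0:
  (B ∨ A) = max(0, 0) = 0
  ¬(B ∨ A): Gödel ¬ of 0 = 1 (operand is 0)
  ¬¬(B ∨ A): Gödel ¬ of 1 = 0 (operand ≠ 0)
  ¬¬¬(B ∨ A): Gödel ¬ of 0 = 1 (operand is 0)
  ¬A: Gödel ¬ of 0 = 1 (operand is 0)
  (¬¬¬(B ∨ A) → ¬A): 1 ≤ 1, so result = 1
All 9 assignments give value 1 — the formula is a G_3-tautology.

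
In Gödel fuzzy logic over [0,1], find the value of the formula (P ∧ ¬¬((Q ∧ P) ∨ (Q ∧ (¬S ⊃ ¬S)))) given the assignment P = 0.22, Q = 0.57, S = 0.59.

(Q ∧ P) = min(0.57, 0.22) = 0.22
¬S: Gödel ¬ of 0.59 = 0 (operand ≠ 0)
¬S: Gödel ¬ of 0.59 = 0 (operand ≠ 0)
(¬S ⊃ ¬S): 0 ≤ 0, so result = 1
(Q ∧ (¬S ⊃ ¬S)) = min(0.57, 1) = 0.57
((Q ∧ P) ∨ (Q ∧ (¬S ⊃ ¬S))) = max(0.22, 0.57) = 0.57
¬((Q ∧ P) ∨ (Q ∧ (¬S ⊃ ¬S))): Gödel ¬ of 0.57 = 0 (operand ≠ 0)
¬¬((Q ∧ P) ∨ (Q ∧ (¬S ⊃ ¬S))): Gödel ¬ of 0 = 1 (operand is 0)
(P ∧ ¬¬((Q ∧ P) ∨ (Q ∧ (¬S ⊃ ¬S)))) = min(0.22, 1) = 0.22

0.22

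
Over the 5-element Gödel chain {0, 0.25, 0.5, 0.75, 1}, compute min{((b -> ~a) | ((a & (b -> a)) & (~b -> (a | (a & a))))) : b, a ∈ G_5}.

The minimum is attained at b = 0.25, a = 0.25:
  ~a: Gödel ¬ of 0.25 = 0 (operand ≠ 0)
  (b -> ~a): 0.25 > 0, so result = 0
  (b -> a): 0.25 ≤ 0.25, so result = 1
  (a & (b -> a)) = min(0.25, 1) = 0.25
  ~b: Gödel ¬ of 0.25 = 0 (operand ≠ 0)
  (a & a) = min(0.25, 0.25) = 0.25
  (a | (a & a)) = max(0.25, 0.25) = 0.25
  (~b -> (a | (a & a))): 0 ≤ 0.25, so result = 1
  ((a & (b -> a)) & (~b -> (a | (a & a)))) = min(0.25, 1) = 0.25
  ((b -> ~a) | ((a & (b -> a)) & (~b -> (a | (a & a))))) = max(0, 0.25) = 0.25
Checking all 25 assignments confirms none give a value below 0.25.

0.25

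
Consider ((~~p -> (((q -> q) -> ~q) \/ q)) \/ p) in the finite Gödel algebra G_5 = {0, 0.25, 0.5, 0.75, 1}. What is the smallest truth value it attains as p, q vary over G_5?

The minimum is attained at p = 0.25, q = 0.25:
  ~p: Gödel ¬ of 0.25 = 0 (operand ≠ 0)
  ~~p: Gödel ¬ of 0 = 1 (operand is 0)
  (q -> q): 0.25 ≤ 0.25, so result = 1
  ~q: Gödel ¬ of 0.25 = 0 (operand ≠ 0)
  ((q -> q) -> ~q): 1 > 0, so result = 0
  (((q -> q) -> ~q) \/ q) = max(0, 0.25) = 0.25
  (~~p -> (((q -> q) -> ~q) \/ q)): 1 > 0.25, so result = 0.25
  ((~~p -> (((q -> q) -> ~q) \/ q)) \/ p) = max(0.25, 0.25) = 0.25
Checking all 25 assignments confirms none give a value below 0.25.

0.25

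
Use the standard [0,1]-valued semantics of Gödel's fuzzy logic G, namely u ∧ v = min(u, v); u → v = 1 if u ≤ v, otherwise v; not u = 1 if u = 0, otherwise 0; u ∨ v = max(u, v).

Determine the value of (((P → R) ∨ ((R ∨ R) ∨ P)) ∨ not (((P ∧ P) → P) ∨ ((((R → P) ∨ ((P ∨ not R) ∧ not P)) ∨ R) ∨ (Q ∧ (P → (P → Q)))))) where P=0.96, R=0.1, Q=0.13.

0.96

(P → R): 0.96 > 0.1, so result = 0.1
(R ∨ R) = max(0.1, 0.1) = 0.1
((R ∨ R) ∨ P) = max(0.1, 0.96) = 0.96
((P → R) ∨ ((R ∨ R) ∨ P)) = max(0.1, 0.96) = 0.96
(P ∧ P) = min(0.96, 0.96) = 0.96
((P ∧ P) → P): 0.96 ≤ 0.96, so result = 1
(R → P): 0.1 ≤ 0.96, so result = 1
not R: Gödel ¬ of 0.1 = 0 (operand ≠ 0)
(P ∨ not R) = max(0.96, 0) = 0.96
not P: Gödel ¬ of 0.96 = 0 (operand ≠ 0)
((P ∨ not R) ∧ not P) = min(0.96, 0) = 0
((R → P) ∨ ((P ∨ not R) ∧ not P)) = max(1, 0) = 1
(((R → P) ∨ ((P ∨ not R) ∧ not P)) ∨ R) = max(1, 0.1) = 1
(P → Q): 0.96 > 0.13, so result = 0.13
(P → (P → Q)): 0.96 > 0.13, so result = 0.13
(Q ∧ (P → (P → Q))) = min(0.13, 0.13) = 0.13
((((R → P) ∨ ((P ∨ not R) ∧ not P)) ∨ R) ∨ (Q ∧ (P → (P → Q)))) = max(1, 0.13) = 1
(((P ∧ P) → P) ∨ ((((R → P) ∨ ((P ∨ not R) ∧ not P)) ∨ R) ∨ (Q ∧ (P → (P → Q))))) = max(1, 1) = 1
not (((P ∧ P) → P) ∨ ((((R → P) ∨ ((P ∨ not R) ∧ not P)) ∨ R) ∨ (Q ∧ (P → (P → Q))))): Gödel ¬ of 1 = 0 (operand ≠ 0)
(((P → R) ∨ ((R ∨ R) ∨ P)) ∨ not (((P ∧ P) → P) ∨ ((((R → P) ∨ ((P ∨ not R) ∧ not P)) ∨ R) ∨ (Q ∧ (P → (P → Q)))))) = max(0.96, 0) = 0.96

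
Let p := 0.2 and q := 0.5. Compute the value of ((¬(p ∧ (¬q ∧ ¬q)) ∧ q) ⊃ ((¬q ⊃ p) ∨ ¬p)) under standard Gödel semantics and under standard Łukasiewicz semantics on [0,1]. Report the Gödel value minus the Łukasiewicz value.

0.00

Gödel evaluation:
  ¬q: Gödel ¬ of 0.5 = 0 (operand ≠ 0)
  ¬q: Gödel ¬ of 0.5 = 0 (operand ≠ 0)
  (¬q ∧ ¬q) = min(0, 0) = 0
  (p ∧ (¬q ∧ ¬q)) = min(0.2, 0) = 0
  ¬(p ∧ (¬q ∧ ¬q)): Gödel ¬ of 0 = 1 (operand is 0)
  (¬(p ∧ (¬q ∧ ¬q)) ∧ q) = min(1, 0.5) = 0.5
  ¬q: Gödel ¬ of 0.5 = 0 (operand ≠ 0)
  (¬q ⊃ p): 0 ≤ 0.2, so result = 1
  ¬p: Gödel ¬ of 0.2 = 0 (operand ≠ 0)
  ((¬q ⊃ p) ∨ ¬p) = max(1, 0) = 1
  ((¬(p ∧ (¬q ∧ ¬q)) ∧ q) ⊃ ((¬q ⊃ p) ∨ ¬p)): 0.5 ≤ 1, so result = 1
  Gödel value = 1
Łukasiewicz evaluation:
  ¬q: Łukasiewicz ¬ gives 1 − 0.5 = 0.5
  ¬q: Łukasiewicz ¬ gives 1 − 0.5 = 0.5
  (¬q ∧ ¬q) = min(0.5, 0.5) = 0.5
  (p ∧ (¬q ∧ ¬q)) = min(0.2, 0.5) = 0.2
  ¬(p ∧ (¬q ∧ ¬q)): Łukasiewicz ¬ gives 1 − 0.2 = 0.8
  (¬(p ∧ (¬q ∧ ¬q)) ∧ q) = min(0.8, 0.5) = 0.5
  ¬q: Łukasiewicz ¬ gives 1 − 0.5 = 0.5
  (¬q ⊃ p): min(1, 1 − 0.5 + 0.2) = 0.7
  ¬p: Łukasiewicz ¬ gives 1 − 0.2 = 0.8
  ((¬q ⊃ p) ∨ ¬p) = max(0.7, 0.8) = 0.8
  ((¬(p ∧ (¬q ∧ ¬q)) ∧ q) ⊃ ((¬q ⊃ p) ∨ ¬p)): min(1, 1 − 0.5 + 0.8) = 1
  Łukasiewicz value = 1
Difference: 1 − 1 = 0.00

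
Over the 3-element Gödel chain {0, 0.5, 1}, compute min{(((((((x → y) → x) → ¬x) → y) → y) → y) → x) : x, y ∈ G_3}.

0.00

The minimum is attained at x = 0, y = 0.5:
  (x → y): 0 ≤ 0.5, so result = 1
  ((x → y) → x): 1 > 0, so result = 0
  ¬x: Gödel ¬ of 0 = 1 (operand is 0)
  (((x → y) → x) → ¬x): 0 ≤ 1, so result = 1
  ((((x → y) → x) → ¬x) → y): 1 > 0.5, so result = 0.5
  (((((x → y) → x) → ¬x) → y) → y): 0.5 ≤ 0.5, so result = 1
  ((((((x → y) → x) → ¬x) → y) → y) → y): 1 > 0.5, so result = 0.5
  (((((((x → y) → x) → ¬x) → y) → y) → y) → x): 0.5 > 0, so result = 0
Checking all 9 assignments confirms none give a value below 0.00.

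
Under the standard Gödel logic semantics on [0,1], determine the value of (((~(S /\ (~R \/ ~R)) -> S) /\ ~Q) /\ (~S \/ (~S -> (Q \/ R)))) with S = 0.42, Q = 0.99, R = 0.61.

0.00

~R: Gödel ¬ of 0.61 = 0 (operand ≠ 0)
~R: Gödel ¬ of 0.61 = 0 (operand ≠ 0)
(~R \/ ~R) = max(0, 0) = 0
(S /\ (~R \/ ~R)) = min(0.42, 0) = 0
~(S /\ (~R \/ ~R)): Gödel ¬ of 0 = 1 (operand is 0)
(~(S /\ (~R \/ ~R)) -> S): 1 > 0.42, so result = 0.42
~Q: Gödel ¬ of 0.99 = 0 (operand ≠ 0)
((~(S /\ (~R \/ ~R)) -> S) /\ ~Q) = min(0.42, 0) = 0
~S: Gödel ¬ of 0.42 = 0 (operand ≠ 0)
~S: Gödel ¬ of 0.42 = 0 (operand ≠ 0)
(Q \/ R) = max(0.99, 0.61) = 0.99
(~S -> (Q \/ R)): 0 ≤ 0.99, so result = 1
(~S \/ (~S -> (Q \/ R))) = max(0, 1) = 1
(((~(S /\ (~R \/ ~R)) -> S) /\ ~Q) /\ (~S \/ (~S -> (Q \/ R)))) = min(0, 1) = 0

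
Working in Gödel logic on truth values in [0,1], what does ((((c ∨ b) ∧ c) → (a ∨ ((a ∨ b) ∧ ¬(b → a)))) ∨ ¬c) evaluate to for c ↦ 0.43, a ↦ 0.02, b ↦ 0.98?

(c ∨ b) = max(0.43, 0.98) = 0.98
((c ∨ b) ∧ c) = min(0.98, 0.43) = 0.43
(a ∨ b) = max(0.02, 0.98) = 0.98
(b → a): 0.98 > 0.02, so result = 0.02
¬(b → a): Gödel ¬ of 0.02 = 0 (operand ≠ 0)
((a ∨ b) ∧ ¬(b → a)) = min(0.98, 0) = 0
(a ∨ ((a ∨ b) ∧ ¬(b → a))) = max(0.02, 0) = 0.02
(((c ∨ b) ∧ c) → (a ∨ ((a ∨ b) ∧ ¬(b → a)))): 0.43 > 0.02, so result = 0.02
¬c: Gödel ¬ of 0.43 = 0 (operand ≠ 0)
((((c ∨ b) ∧ c) → (a ∨ ((a ∨ b) ∧ ¬(b → a)))) ∨ ¬c) = max(0.02, 0) = 0.02

0.02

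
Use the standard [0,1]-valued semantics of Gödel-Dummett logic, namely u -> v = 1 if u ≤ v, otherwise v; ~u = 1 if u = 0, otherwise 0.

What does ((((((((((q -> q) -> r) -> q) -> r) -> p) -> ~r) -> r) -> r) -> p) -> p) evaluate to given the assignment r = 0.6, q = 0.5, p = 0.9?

0.90

(q -> q): 0.5 ≤ 0.5, so result = 1
((q -> q) -> r): 1 > 0.6, so result = 0.6
(((q -> q) -> r) -> q): 0.6 > 0.5, so result = 0.5
((((q -> q) -> r) -> q) -> r): 0.5 ≤ 0.6, so result = 1
(((((q -> q) -> r) -> q) -> r) -> p): 1 > 0.9, so result = 0.9
~r: Gödel ¬ of 0.6 = 0 (operand ≠ 0)
((((((q -> q) -> r) -> q) -> r) -> p) -> ~r): 0.9 > 0, so result = 0
(((((((q -> q) -> r) -> q) -> r) -> p) -> ~r) -> r): 0 ≤ 0.6, so result = 1
((((((((q -> q) -> r) -> q) -> r) -> p) -> ~r) -> r) -> r): 1 > 0.6, so result = 0.6
(((((((((q -> q) -> r) -> q) -> r) -> p) -> ~r) -> r) -> r) -> p): 0.6 ≤ 0.9, so result = 1
((((((((((q -> q) -> r) -> q) -> r) -> p) -> ~r) -> r) -> r) -> p) -> p): 1 > 0.9, so result = 0.9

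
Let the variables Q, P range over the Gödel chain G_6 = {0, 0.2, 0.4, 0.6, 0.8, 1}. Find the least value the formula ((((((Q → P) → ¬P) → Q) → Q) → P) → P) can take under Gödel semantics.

The minimum is attained at Q = 0, P = 0.2:
  (Q → P): 0 ≤ 0.2, so result = 1
  ¬P: Gödel ¬ of 0.2 = 0 (operand ≠ 0)
  ((Q → P) → ¬P): 1 > 0, so result = 0
  (((Q → P) → ¬P) → Q): 0 ≤ 0, so result = 1
  ((((Q → P) → ¬P) → Q) → Q): 1 > 0, so result = 0
  (((((Q → P) → ¬P) → Q) → Q) → P): 0 ≤ 0.2, so result = 1
  ((((((Q → P) → ¬P) → Q) → Q) → P) → P): 1 > 0.2, so result = 0.2
Checking all 36 assignments confirms none give a value below 0.20.

0.20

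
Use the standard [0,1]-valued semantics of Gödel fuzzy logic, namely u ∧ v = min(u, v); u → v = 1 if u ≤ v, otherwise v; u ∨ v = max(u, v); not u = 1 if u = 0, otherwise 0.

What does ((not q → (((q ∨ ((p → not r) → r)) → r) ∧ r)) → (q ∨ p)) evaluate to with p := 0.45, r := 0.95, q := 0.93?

0.93

not q: Gödel ¬ of 0.93 = 0 (operand ≠ 0)
not r: Gödel ¬ of 0.95 = 0 (operand ≠ 0)
(p → not r): 0.45 > 0, so result = 0
((p → not r) → r): 0 ≤ 0.95, so result = 1
(q ∨ ((p → not r) → r)) = max(0.93, 1) = 1
((q ∨ ((p → not r) → r)) → r): 1 > 0.95, so result = 0.95
(((q ∨ ((p → not r) → r)) → r) ∧ r) = min(0.95, 0.95) = 0.95
(not q → (((q ∨ ((p → not r) → r)) → r) ∧ r)): 0 ≤ 0.95, so result = 1
(q ∨ p) = max(0.93, 0.45) = 0.93
((not q → (((q ∨ ((p → not r) → r)) → r) ∧ r)) → (q ∨ p)): 1 > 0.93, so result = 0.93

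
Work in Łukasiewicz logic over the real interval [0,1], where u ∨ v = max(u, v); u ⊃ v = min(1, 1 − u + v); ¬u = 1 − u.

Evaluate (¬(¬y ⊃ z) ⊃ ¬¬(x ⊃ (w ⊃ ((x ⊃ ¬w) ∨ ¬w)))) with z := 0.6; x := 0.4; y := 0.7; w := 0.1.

¬y: Łukasiewicz ¬ gives 1 − 0.7 = 0.3
(¬y ⊃ z): min(1, 1 − 0.3 + 0.6) = 1
¬(¬y ⊃ z): Łukasiewicz ¬ gives 1 − 1 = 0
¬w: Łukasiewicz ¬ gives 1 − 0.1 = 0.9
(x ⊃ ¬w): min(1, 1 − 0.4 + 0.9) = 1
¬w: Łukasiewicz ¬ gives 1 − 0.1 = 0.9
((x ⊃ ¬w) ∨ ¬w) = max(1, 0.9) = 1
(w ⊃ ((x ⊃ ¬w) ∨ ¬w)): min(1, 1 − 0.1 + 1) = 1
(x ⊃ (w ⊃ ((x ⊃ ¬w) ∨ ¬w))): min(1, 1 − 0.4 + 1) = 1
¬(x ⊃ (w ⊃ ((x ⊃ ¬w) ∨ ¬w))): Łukasiewicz ¬ gives 1 − 1 = 0
¬¬(x ⊃ (w ⊃ ((x ⊃ ¬w) ∨ ¬w))): Łukasiewicz ¬ gives 1 − 0 = 1
(¬(¬y ⊃ z) ⊃ ¬¬(x ⊃ (w ⊃ ((x ⊃ ¬w) ∨ ¬w)))): min(1, 1 − 0 + 1) = 1

1.00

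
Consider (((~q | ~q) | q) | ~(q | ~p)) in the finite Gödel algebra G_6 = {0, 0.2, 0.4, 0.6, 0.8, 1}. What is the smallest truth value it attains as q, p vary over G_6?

The minimum is attained at q = 0.2, p = 0:
  ~q: Gödel ¬ of 0.2 = 0 (operand ≠ 0)
  ~q: Gödel ¬ of 0.2 = 0 (operand ≠ 0)
  (~q | ~q) = max(0, 0) = 0
  ((~q | ~q) | q) = max(0, 0.2) = 0.2
  ~p: Gödel ¬ of 0 = 1 (operand is 0)
  (q | ~p) = max(0.2, 1) = 1
  ~(q | ~p): Gödel ¬ of 1 = 0 (operand ≠ 0)
  (((~q | ~q) | q) | ~(q | ~p)) = max(0.2, 0) = 0.2
Checking all 36 assignments confirms none give a value below 0.20.

0.20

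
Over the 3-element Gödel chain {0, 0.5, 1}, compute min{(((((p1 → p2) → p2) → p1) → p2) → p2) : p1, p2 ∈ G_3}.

The minimum is attained at p1 = 0, p2 = 0.5:
  (p1 → p2): 0 ≤ 0.5, so result = 1
  ((p1 → p2) → p2): 1 > 0.5, so result = 0.5
  (((p1 → p2) → p2) → p1): 0.5 > 0, so result = 0
  ((((p1 → p2) → p2) → p1) → p2): 0 ≤ 0.5, so result = 1
  (((((p1 → p2) → p2) → p1) → p2) → p2): 1 > 0.5, so result = 0.5
Checking all 9 assignments confirms none give a value below 0.50.

0.50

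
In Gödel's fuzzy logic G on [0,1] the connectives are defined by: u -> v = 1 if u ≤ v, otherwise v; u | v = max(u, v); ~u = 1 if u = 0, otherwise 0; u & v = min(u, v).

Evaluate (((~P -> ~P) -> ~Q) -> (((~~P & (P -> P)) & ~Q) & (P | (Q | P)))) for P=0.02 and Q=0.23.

~P: Gödel ¬ of 0.02 = 0 (operand ≠ 0)
~P: Gödel ¬ of 0.02 = 0 (operand ≠ 0)
(~P -> ~P): 0 ≤ 0, so result = 1
~Q: Gödel ¬ of 0.23 = 0 (operand ≠ 0)
((~P -> ~P) -> ~Q): 1 > 0, so result = 0
~P: Gödel ¬ of 0.02 = 0 (operand ≠ 0)
~~P: Gödel ¬ of 0 = 1 (operand is 0)
(P -> P): 0.02 ≤ 0.02, so result = 1
(~~P & (P -> P)) = min(1, 1) = 1
~Q: Gödel ¬ of 0.23 = 0 (operand ≠ 0)
((~~P & (P -> P)) & ~Q) = min(1, 0) = 0
(Q | P) = max(0.23, 0.02) = 0.23
(P | (Q | P)) = max(0.02, 0.23) = 0.23
(((~~P & (P -> P)) & ~Q) & (P | (Q | P))) = min(0, 0.23) = 0
(((~P -> ~P) -> ~Q) -> (((~~P & (P -> P)) & ~Q) & (P | (Q | P)))): 0 ≤ 0, so result = 1

1.00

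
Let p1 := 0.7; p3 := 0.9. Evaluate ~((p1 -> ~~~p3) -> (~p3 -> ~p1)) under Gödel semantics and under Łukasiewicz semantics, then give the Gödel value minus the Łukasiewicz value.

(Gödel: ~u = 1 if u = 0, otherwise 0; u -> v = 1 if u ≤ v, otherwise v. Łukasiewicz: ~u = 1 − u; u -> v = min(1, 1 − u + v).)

0.00

Gödel evaluation:
  ~p3: Gödel ¬ of 0.9 = 0 (operand ≠ 0)
  ~~p3: Gödel ¬ of 0 = 1 (operand is 0)
  ~~~p3: Gödel ¬ of 1 = 0 (operand ≠ 0)
  (p1 -> ~~~p3): 0.7 > 0, so result = 0
  ~p3: Gödel ¬ of 0.9 = 0 (operand ≠ 0)
  ~p1: Gödel ¬ of 0.7 = 0 (operand ≠ 0)
  (~p3 -> ~p1): 0 ≤ 0, so result = 1
  ((p1 -> ~~~p3) -> (~p3 -> ~p1)): 0 ≤ 1, so result = 1
  ~((p1 -> ~~~p3) -> (~p3 -> ~p1)): Gödel ¬ of 1 = 0 (operand ≠ 0)
  Gödel value = 0
Łukasiewicz evaluation:
  ~p3: Łukasiewicz ¬ gives 1 − 0.9 = 0.1
  ~~p3: Łukasiewicz ¬ gives 1 − 0.1 = 0.9
  ~~~p3: Łukasiewicz ¬ gives 1 − 0.9 = 0.1
  (p1 -> ~~~p3): min(1, 1 − 0.7 + 0.1) = 0.4
  ~p3: Łukasiewicz ¬ gives 1 − 0.9 = 0.1
  ~p1: Łukasiewicz ¬ gives 1 − 0.7 = 0.3
  (~p3 -> ~p1): min(1, 1 − 0.1 + 0.3) = 1
  ((p1 -> ~~~p3) -> (~p3 -> ~p1)): min(1, 1 − 0.4 + 1) = 1
  ~((p1 -> ~~~p3) -> (~p3 -> ~p1)): Łukasiewicz ¬ gives 1 − 1 = 0
  Łukasiewicz value = 0
Difference: 0 − 0 = 0.00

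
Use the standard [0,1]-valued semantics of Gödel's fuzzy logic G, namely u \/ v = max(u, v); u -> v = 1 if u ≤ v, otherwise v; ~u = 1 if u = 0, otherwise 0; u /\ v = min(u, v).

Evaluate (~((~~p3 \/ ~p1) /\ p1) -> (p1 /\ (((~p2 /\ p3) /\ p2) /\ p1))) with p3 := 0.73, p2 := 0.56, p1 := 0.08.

~p3: Gödel ¬ of 0.73 = 0 (operand ≠ 0)
~~p3: Gödel ¬ of 0 = 1 (operand is 0)
~p1: Gödel ¬ of 0.08 = 0 (operand ≠ 0)
(~~p3 \/ ~p1) = max(1, 0) = 1
((~~p3 \/ ~p1) /\ p1) = min(1, 0.08) = 0.08
~((~~p3 \/ ~p1) /\ p1): Gödel ¬ of 0.08 = 0 (operand ≠ 0)
~p2: Gödel ¬ of 0.56 = 0 (operand ≠ 0)
(~p2 /\ p3) = min(0, 0.73) = 0
((~p2 /\ p3) /\ p2) = min(0, 0.56) = 0
(((~p2 /\ p3) /\ p2) /\ p1) = min(0, 0.08) = 0
(p1 /\ (((~p2 /\ p3) /\ p2) /\ p1)) = min(0.08, 0) = 0
(~((~~p3 \/ ~p1) /\ p1) -> (p1 /\ (((~p2 /\ p3) /\ p2) /\ p1))): 0 ≤ 0, so result = 1

1.00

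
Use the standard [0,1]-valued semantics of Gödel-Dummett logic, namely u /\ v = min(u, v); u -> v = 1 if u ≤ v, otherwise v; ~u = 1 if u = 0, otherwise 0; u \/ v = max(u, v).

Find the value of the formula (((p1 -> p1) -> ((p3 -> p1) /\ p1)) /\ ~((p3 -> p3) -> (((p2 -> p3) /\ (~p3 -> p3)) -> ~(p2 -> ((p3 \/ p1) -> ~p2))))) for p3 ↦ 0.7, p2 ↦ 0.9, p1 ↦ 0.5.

0.00

(p1 -> p1): 0.5 ≤ 0.5, so result = 1
(p3 -> p1): 0.7 > 0.5, so result = 0.5
((p3 -> p1) /\ p1) = min(0.5, 0.5) = 0.5
((p1 -> p1) -> ((p3 -> p1) /\ p1)): 1 > 0.5, so result = 0.5
(p3 -> p3): 0.7 ≤ 0.7, so result = 1
(p2 -> p3): 0.9 > 0.7, so result = 0.7
~p3: Gödel ¬ of 0.7 = 0 (operand ≠ 0)
(~p3 -> p3): 0 ≤ 0.7, so result = 1
((p2 -> p3) /\ (~p3 -> p3)) = min(0.7, 1) = 0.7
(p3 \/ p1) = max(0.7, 0.5) = 0.7
~p2: Gödel ¬ of 0.9 = 0 (operand ≠ 0)
((p3 \/ p1) -> ~p2): 0.7 > 0, so result = 0
(p2 -> ((p3 \/ p1) -> ~p2)): 0.9 > 0, so result = 0
~(p2 -> ((p3 \/ p1) -> ~p2)): Gödel ¬ of 0 = 1 (operand is 0)
(((p2 -> p3) /\ (~p3 -> p3)) -> ~(p2 -> ((p3 \/ p1) -> ~p2))): 0.7 ≤ 1, so result = 1
((p3 -> p3) -> (((p2 -> p3) /\ (~p3 -> p3)) -> ~(p2 -> ((p3 \/ p1) -> ~p2)))): 1 ≤ 1, so result = 1
~((p3 -> p3) -> (((p2 -> p3) /\ (~p3 -> p3)) -> ~(p2 -> ((p3 \/ p1) -> ~p2)))): Gödel ¬ of 1 = 0 (operand ≠ 0)
(((p1 -> p1) -> ((p3 -> p1) /\ p1)) /\ ~((p3 -> p3) -> (((p2 -> p3) /\ (~p3 -> p3)) -> ~(p2 -> ((p3 \/ p1) -> ~p2))))) = min(0.5, 0) = 0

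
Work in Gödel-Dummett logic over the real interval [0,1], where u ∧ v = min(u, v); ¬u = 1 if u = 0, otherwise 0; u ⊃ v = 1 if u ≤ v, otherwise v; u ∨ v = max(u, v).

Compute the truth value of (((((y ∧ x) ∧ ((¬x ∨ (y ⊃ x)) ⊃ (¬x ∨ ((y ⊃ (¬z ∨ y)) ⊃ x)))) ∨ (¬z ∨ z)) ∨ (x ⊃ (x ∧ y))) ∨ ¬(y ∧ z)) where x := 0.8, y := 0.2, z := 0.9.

0.90

(y ∧ x) = min(0.2, 0.8) = 0.2
¬x: Gödel ¬ of 0.8 = 0 (operand ≠ 0)
(y ⊃ x): 0.2 ≤ 0.8, so result = 1
(¬x ∨ (y ⊃ x)) = max(0, 1) = 1
¬x: Gödel ¬ of 0.8 = 0 (operand ≠ 0)
¬z: Gödel ¬ of 0.9 = 0 (operand ≠ 0)
(¬z ∨ y) = max(0, 0.2) = 0.2
(y ⊃ (¬z ∨ y)): 0.2 ≤ 0.2, so result = 1
((y ⊃ (¬z ∨ y)) ⊃ x): 1 > 0.8, so result = 0.8
(¬x ∨ ((y ⊃ (¬z ∨ y)) ⊃ x)) = max(0, 0.8) = 0.8
((¬x ∨ (y ⊃ x)) ⊃ (¬x ∨ ((y ⊃ (¬z ∨ y)) ⊃ x))): 1 > 0.8, so result = 0.8
((y ∧ x) ∧ ((¬x ∨ (y ⊃ x)) ⊃ (¬x ∨ ((y ⊃ (¬z ∨ y)) ⊃ x)))) = min(0.2, 0.8) = 0.2
¬z: Gödel ¬ of 0.9 = 0 (operand ≠ 0)
(¬z ∨ z) = max(0, 0.9) = 0.9
(((y ∧ x) ∧ ((¬x ∨ (y ⊃ x)) ⊃ (¬x ∨ ((y ⊃ (¬z ∨ y)) ⊃ x)))) ∨ (¬z ∨ z)) = max(0.2, 0.9) = 0.9
(x ∧ y) = min(0.8, 0.2) = 0.2
(x ⊃ (x ∧ y)): 0.8 > 0.2, so result = 0.2
((((y ∧ x) ∧ ((¬x ∨ (y ⊃ x)) ⊃ (¬x ∨ ((y ⊃ (¬z ∨ y)) ⊃ x)))) ∨ (¬z ∨ z)) ∨ (x ⊃ (x ∧ y))) = max(0.9, 0.2) = 0.9
(y ∧ z) = min(0.2, 0.9) = 0.2
¬(y ∧ z): Gödel ¬ of 0.2 = 0 (operand ≠ 0)
(((((y ∧ x) ∧ ((¬x ∨ (y ⊃ x)) ⊃ (¬x ∨ ((y ⊃ (¬z ∨ y)) ⊃ x)))) ∨ (¬z ∨ z)) ∨ (x ⊃ (x ∧ y))) ∨ ¬(y ∧ z)) = max(0.9, 0) = 0.9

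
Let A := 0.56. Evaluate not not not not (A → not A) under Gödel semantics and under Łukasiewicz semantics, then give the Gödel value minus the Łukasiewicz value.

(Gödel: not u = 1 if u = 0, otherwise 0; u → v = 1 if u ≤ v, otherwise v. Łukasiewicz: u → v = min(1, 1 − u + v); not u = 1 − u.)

Gödel evaluation:
  not A: Gödel ¬ of 0.56 = 0 (operand ≠ 0)
  (A → not A): 0.56 > 0, so result = 0
  not (A → not A): Gödel ¬ of 0 = 1 (operand is 0)
  not not (A → not A): Gödel ¬ of 1 = 0 (operand ≠ 0)
  not not not (A → not A): Gödel ¬ of 0 = 1 (operand is 0)
  not not not not (A → not A): Gödel ¬ of 1 = 0 (operand ≠ 0)
  Gödel value = 0
Łukasiewicz evaluation:
  not A: Łukasiewicz ¬ gives 1 − 0.56 = 0.44
  (A → not A): min(1, 1 − 0.56 + 0.44) = 0.88
  not (A → not A): Łukasiewicz ¬ gives 1 − 0.88 = 0.12
  not not (A → not A): Łukasiewicz ¬ gives 1 − 0.12 = 0.88
  not not not (A → not A): Łukasiewicz ¬ gives 1 − 0.88 = 0.12
  not not not not (A → not A): Łukasiewicz ¬ gives 1 − 0.12 = 0.88
  Łukasiewicz value = 0.88
Difference: 0 − 0.88 = -0.88

-0.88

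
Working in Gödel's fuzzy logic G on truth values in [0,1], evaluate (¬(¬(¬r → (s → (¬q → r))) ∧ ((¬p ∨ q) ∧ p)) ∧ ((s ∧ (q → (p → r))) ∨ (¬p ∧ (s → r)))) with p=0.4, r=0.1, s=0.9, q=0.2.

0.10

¬r: Gödel ¬ of 0.1 = 0 (operand ≠ 0)
¬q: Gödel ¬ of 0.2 = 0 (operand ≠ 0)
(¬q → r): 0 ≤ 0.1, so result = 1
(s → (¬q → r)): 0.9 ≤ 1, so result = 1
(¬r → (s → (¬q → r))): 0 ≤ 1, so result = 1
¬(¬r → (s → (¬q → r))): Gödel ¬ of 1 = 0 (operand ≠ 0)
¬p: Gödel ¬ of 0.4 = 0 (operand ≠ 0)
(¬p ∨ q) = max(0, 0.2) = 0.2
((¬p ∨ q) ∧ p) = min(0.2, 0.4) = 0.2
(¬(¬r → (s → (¬q → r))) ∧ ((¬p ∨ q) ∧ p)) = min(0, 0.2) = 0
¬(¬(¬r → (s → (¬q → r))) ∧ ((¬p ∨ q) ∧ p)): Gödel ¬ of 0 = 1 (operand is 0)
(p → r): 0.4 > 0.1, so result = 0.1
(q → (p → r)): 0.2 > 0.1, so result = 0.1
(s ∧ (q → (p → r))) = min(0.9, 0.1) = 0.1
¬p: Gödel ¬ of 0.4 = 0 (operand ≠ 0)
(s → r): 0.9 > 0.1, so result = 0.1
(¬p ∧ (s → r)) = min(0, 0.1) = 0
((s ∧ (q → (p → r))) ∨ (¬p ∧ (s → r))) = max(0.1, 0) = 0.1
(¬(¬(¬r → (s → (¬q → r))) ∧ ((¬p ∨ q) ∧ p)) ∧ ((s ∧ (q → (p → r))) ∨ (¬p ∧ (s → r)))) = min(1, 0.1) = 0.1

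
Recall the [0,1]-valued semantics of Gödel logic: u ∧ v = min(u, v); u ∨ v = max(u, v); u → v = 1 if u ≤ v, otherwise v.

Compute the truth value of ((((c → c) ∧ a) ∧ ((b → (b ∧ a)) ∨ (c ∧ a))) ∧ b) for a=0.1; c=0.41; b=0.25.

(c → c): 0.41 ≤ 0.41, so result = 1
((c → c) ∧ a) = min(1, 0.1) = 0.1
(b ∧ a) = min(0.25, 0.1) = 0.1
(b → (b ∧ a)): 0.25 > 0.1, so result = 0.1
(c ∧ a) = min(0.41, 0.1) = 0.1
((b → (b ∧ a)) ∨ (c ∧ a)) = max(0.1, 0.1) = 0.1
(((c → c) ∧ a) ∧ ((b → (b ∧ a)) ∨ (c ∧ a))) = min(0.1, 0.1) = 0.1
((((c → c) ∧ a) ∧ ((b → (b ∧ a)) ∨ (c ∧ a))) ∧ b) = min(0.1, 0.25) = 0.1

0.10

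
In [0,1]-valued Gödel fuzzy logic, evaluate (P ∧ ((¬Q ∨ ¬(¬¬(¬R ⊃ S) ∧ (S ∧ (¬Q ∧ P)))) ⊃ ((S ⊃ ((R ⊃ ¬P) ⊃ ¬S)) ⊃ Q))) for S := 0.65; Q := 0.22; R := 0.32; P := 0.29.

¬Q: Gödel ¬ of 0.22 = 0 (operand ≠ 0)
¬R: Gödel ¬ of 0.32 = 0 (operand ≠ 0)
(¬R ⊃ S): 0 ≤ 0.65, so result = 1
¬(¬R ⊃ S): Gödel ¬ of 1 = 0 (operand ≠ 0)
¬¬(¬R ⊃ S): Gödel ¬ of 0 = 1 (operand is 0)
¬Q: Gödel ¬ of 0.22 = 0 (operand ≠ 0)
(¬Q ∧ P) = min(0, 0.29) = 0
(S ∧ (¬Q ∧ P)) = min(0.65, 0) = 0
(¬¬(¬R ⊃ S) ∧ (S ∧ (¬Q ∧ P))) = min(1, 0) = 0
¬(¬¬(¬R ⊃ S) ∧ (S ∧ (¬Q ∧ P))): Gödel ¬ of 0 = 1 (operand is 0)
(¬Q ∨ ¬(¬¬(¬R ⊃ S) ∧ (S ∧ (¬Q ∧ P)))) = max(0, 1) = 1
¬P: Gödel ¬ of 0.29 = 0 (operand ≠ 0)
(R ⊃ ¬P): 0.32 > 0, so result = 0
¬S: Gödel ¬ of 0.65 = 0 (operand ≠ 0)
((R ⊃ ¬P) ⊃ ¬S): 0 ≤ 0, so result = 1
(S ⊃ ((R ⊃ ¬P) ⊃ ¬S)): 0.65 ≤ 1, so result = 1
((S ⊃ ((R ⊃ ¬P) ⊃ ¬S)) ⊃ Q): 1 > 0.22, so result = 0.22
((¬Q ∨ ¬(¬¬(¬R ⊃ S) ∧ (S ∧ (¬Q ∧ P)))) ⊃ ((S ⊃ ((R ⊃ ¬P) ⊃ ¬S)) ⊃ Q)): 1 > 0.22, so result = 0.22
(P ∧ ((¬Q ∨ ¬(¬¬(¬R ⊃ S) ∧ (S ∧ (¬Q ∧ P)))) ⊃ ((S ⊃ ((R ⊃ ¬P) ⊃ ¬S)) ⊃ Q))) = min(0.29, 0.22) = 0.22

0.22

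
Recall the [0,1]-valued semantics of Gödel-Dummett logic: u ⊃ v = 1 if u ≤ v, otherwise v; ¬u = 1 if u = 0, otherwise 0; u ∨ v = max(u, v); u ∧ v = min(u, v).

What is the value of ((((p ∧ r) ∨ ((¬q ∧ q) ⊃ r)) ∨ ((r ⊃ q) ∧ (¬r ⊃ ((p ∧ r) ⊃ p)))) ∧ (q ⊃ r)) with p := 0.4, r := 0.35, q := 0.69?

0.35

(p ∧ r) = min(0.4, 0.35) = 0.35
¬q: Gödel ¬ of 0.69 = 0 (operand ≠ 0)
(¬q ∧ q) = min(0, 0.69) = 0
((¬q ∧ q) ⊃ r): 0 ≤ 0.35, so result = 1
((p ∧ r) ∨ ((¬q ∧ q) ⊃ r)) = max(0.35, 1) = 1
(r ⊃ q): 0.35 ≤ 0.69, so result = 1
¬r: Gödel ¬ of 0.35 = 0 (operand ≠ 0)
(p ∧ r) = min(0.4, 0.35) = 0.35
((p ∧ r) ⊃ p): 0.35 ≤ 0.4, so result = 1
(¬r ⊃ ((p ∧ r) ⊃ p)): 0 ≤ 1, so result = 1
((r ⊃ q) ∧ (¬r ⊃ ((p ∧ r) ⊃ p))) = min(1, 1) = 1
(((p ∧ r) ∨ ((¬q ∧ q) ⊃ r)) ∨ ((r ⊃ q) ∧ (¬r ⊃ ((p ∧ r) ⊃ p)))) = max(1, 1) = 1
(q ⊃ r): 0.69 > 0.35, so result = 0.35
((((p ∧ r) ∨ ((¬q ∧ q) ⊃ r)) ∨ ((r ⊃ q) ∧ (¬r ⊃ ((p ∧ r) ⊃ p)))) ∧ (q ⊃ r)) = min(1, 0.35) = 0.35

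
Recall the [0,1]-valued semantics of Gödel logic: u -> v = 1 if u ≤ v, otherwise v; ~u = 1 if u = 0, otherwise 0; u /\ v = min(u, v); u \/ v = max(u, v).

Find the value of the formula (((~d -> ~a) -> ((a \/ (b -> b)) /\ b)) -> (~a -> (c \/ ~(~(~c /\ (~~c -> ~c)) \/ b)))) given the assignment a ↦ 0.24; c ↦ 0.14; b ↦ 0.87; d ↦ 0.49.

~d: Gödel ¬ of 0.49 = 0 (operand ≠ 0)
~a: Gödel ¬ of 0.24 = 0 (operand ≠ 0)
(~d -> ~a): 0 ≤ 0, so result = 1
(b -> b): 0.87 ≤ 0.87, so result = 1
(a \/ (b -> b)) = max(0.24, 1) = 1
((a \/ (b -> b)) /\ b) = min(1, 0.87) = 0.87
((~d -> ~a) -> ((a \/ (b -> b)) /\ b)): 1 > 0.87, so result = 0.87
~a: Gödel ¬ of 0.24 = 0 (operand ≠ 0)
~c: Gödel ¬ of 0.14 = 0 (operand ≠ 0)
~c: Gödel ¬ of 0.14 = 0 (operand ≠ 0)
~~c: Gödel ¬ of 0 = 1 (operand is 0)
~c: Gödel ¬ of 0.14 = 0 (operand ≠ 0)
(~~c -> ~c): 1 > 0, so result = 0
(~c /\ (~~c -> ~c)) = min(0, 0) = 0
~(~c /\ (~~c -> ~c)): Gödel ¬ of 0 = 1 (operand is 0)
(~(~c /\ (~~c -> ~c)) \/ b) = max(1, 0.87) = 1
~(~(~c /\ (~~c -> ~c)) \/ b): Gödel ¬ of 1 = 0 (operand ≠ 0)
(c \/ ~(~(~c /\ (~~c -> ~c)) \/ b)) = max(0.14, 0) = 0.14
(~a -> (c \/ ~(~(~c /\ (~~c -> ~c)) \/ b))): 0 ≤ 0.14, so result = 1
(((~d -> ~a) -> ((a \/ (b -> b)) /\ b)) -> (~a -> (c \/ ~(~(~c /\ (~~c -> ~c)) \/ b)))): 0.87 ≤ 1, so result = 1

1.00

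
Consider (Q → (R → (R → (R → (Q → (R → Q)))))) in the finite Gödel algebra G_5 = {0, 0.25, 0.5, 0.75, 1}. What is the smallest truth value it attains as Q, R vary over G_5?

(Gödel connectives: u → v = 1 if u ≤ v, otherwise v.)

1.00

Every assignment gives 1. For instance at Q = 0, R = 0:
  (R → Q): 0 ≤ 0, so result = 1
  (Q → (R → Q)): 0 ≤ 1, so result = 1
  (R → (Q → (R → Q))): 0 ≤ 1, so result = 1
  (R → (R → (Q → (R → Q)))): 0 ≤ 1, so result = 1
  (R → (R → (R → (Q → (R → Q))))): 0 ≤ 1, so result = 1
  (Q → (R → (R → (R → (Q → (R → Q)))))): 0 ≤ 1, so result = 1
All 25 assignments give value 1 — the formula is a G_5-tautology.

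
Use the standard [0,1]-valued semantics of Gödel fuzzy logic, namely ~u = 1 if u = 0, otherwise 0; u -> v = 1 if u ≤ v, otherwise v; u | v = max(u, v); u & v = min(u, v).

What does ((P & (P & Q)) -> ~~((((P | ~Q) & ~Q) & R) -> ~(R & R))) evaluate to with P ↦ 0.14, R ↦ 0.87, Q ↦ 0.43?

1.00

(P & Q) = min(0.14, 0.43) = 0.14
(P & (P & Q)) = min(0.14, 0.14) = 0.14
~Q: Gödel ¬ of 0.43 = 0 (operand ≠ 0)
(P | ~Q) = max(0.14, 0) = 0.14
~Q: Gödel ¬ of 0.43 = 0 (operand ≠ 0)
((P | ~Q) & ~Q) = min(0.14, 0) = 0
(((P | ~Q) & ~Q) & R) = min(0, 0.87) = 0
(R & R) = min(0.87, 0.87) = 0.87
~(R & R): Gödel ¬ of 0.87 = 0 (operand ≠ 0)
((((P | ~Q) & ~Q) & R) -> ~(R & R)): 0 ≤ 0, so result = 1
~((((P | ~Q) & ~Q) & R) -> ~(R & R)): Gödel ¬ of 1 = 0 (operand ≠ 0)
~~((((P | ~Q) & ~Q) & R) -> ~(R & R)): Gödel ¬ of 0 = 1 (operand is 0)
((P & (P & Q)) -> ~~((((P | ~Q) & ~Q) & R) -> ~(R & R))): 0.14 ≤ 1, so result = 1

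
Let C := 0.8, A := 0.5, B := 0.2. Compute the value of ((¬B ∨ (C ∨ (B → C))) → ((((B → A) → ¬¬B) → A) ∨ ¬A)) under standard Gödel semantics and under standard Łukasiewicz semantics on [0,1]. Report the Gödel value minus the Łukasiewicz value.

Gödel evaluation:
  ¬B: Gödel ¬ of 0.2 = 0 (operand ≠ 0)
  (B → C): 0.2 ≤ 0.8, so result = 1
  (C ∨ (B → C)) = max(0.8, 1) = 1
  (¬B ∨ (C ∨ (B → C))) = max(0, 1) = 1
  (B → A): 0.2 ≤ 0.5, so result = 1
  ¬B: Gödel ¬ of 0.2 = 0 (operand ≠ 0)
  ¬¬B: Gödel ¬ of 0 = 1 (operand is 0)
  ((B → A) → ¬¬B): 1 ≤ 1, so result = 1
  (((B → A) → ¬¬B) → A): 1 > 0.5, so result = 0.5
  ¬A: Gödel ¬ of 0.5 = 0 (operand ≠ 0)
  ((((B → A) → ¬¬B) → A) ∨ ¬A) = max(0.5, 0) = 0.5
  ((¬B ∨ (C ∨ (B → C))) → ((((B → A) → ¬¬B) → A) ∨ ¬A)): 1 > 0.5, so result = 0.5
  Gödel value = 0.5
Łukasiewicz evaluation:
  ¬B: Łukasiewicz ¬ gives 1 − 0.2 = 0.8
  (B → C): min(1, 1 − 0.2 + 0.8) = 1
  (C ∨ (B → C)) = max(0.8, 1) = 1
  (¬B ∨ (C ∨ (B → C))) = max(0.8, 1) = 1
  (B → A): min(1, 1 − 0.2 + 0.5) = 1
  ¬B: Łukasiewicz ¬ gives 1 − 0.2 = 0.8
  ¬¬B: Łukasiewicz ¬ gives 1 − 0.8 = 0.2
  ((B → A) → ¬¬B): min(1, 1 − 1 + 0.2) = 0.2
  (((B → A) → ¬¬B) → A): min(1, 1 − 0.2 + 0.5) = 1
  ¬A: Łukasiewicz ¬ gives 1 − 0.5 = 0.5
  ((((B → A) → ¬¬B) → A) ∨ ¬A) = max(1, 0.5) = 1
  ((¬B ∨ (C ∨ (B → C))) → ((((B → A) → ¬¬B) → A) ∨ ¬A)): min(1, 1 − 1 + 1) = 1
  Łukasiewicz value = 1
Difference: 0.5 − 1 = -0.50

-0.50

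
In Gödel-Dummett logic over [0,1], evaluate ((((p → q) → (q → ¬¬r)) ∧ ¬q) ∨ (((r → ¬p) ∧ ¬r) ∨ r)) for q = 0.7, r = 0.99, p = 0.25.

0.99

(p → q): 0.25 ≤ 0.7, so result = 1
¬r: Gödel ¬ of 0.99 = 0 (operand ≠ 0)
¬¬r: Gödel ¬ of 0 = 1 (operand is 0)
(q → ¬¬r): 0.7 ≤ 1, so result = 1
((p → q) → (q → ¬¬r)): 1 ≤ 1, so result = 1
¬q: Gödel ¬ of 0.7 = 0 (operand ≠ 0)
(((p → q) → (q → ¬¬r)) ∧ ¬q) = min(1, 0) = 0
¬p: Gödel ¬ of 0.25 = 0 (operand ≠ 0)
(r → ¬p): 0.99 > 0, so result = 0
¬r: Gödel ¬ of 0.99 = 0 (operand ≠ 0)
((r → ¬p) ∧ ¬r) = min(0, 0) = 0
(((r → ¬p) ∧ ¬r) ∨ r) = max(0, 0.99) = 0.99
((((p → q) → (q → ¬¬r)) ∧ ¬q) ∨ (((r → ¬p) ∧ ¬r) ∨ r)) = max(0, 0.99) = 0.99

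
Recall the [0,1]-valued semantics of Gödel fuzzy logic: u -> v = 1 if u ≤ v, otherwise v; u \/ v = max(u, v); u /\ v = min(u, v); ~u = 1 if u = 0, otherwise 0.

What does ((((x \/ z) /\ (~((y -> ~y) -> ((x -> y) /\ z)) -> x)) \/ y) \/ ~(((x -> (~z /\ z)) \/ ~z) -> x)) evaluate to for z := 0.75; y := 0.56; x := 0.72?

(x \/ z) = max(0.72, 0.75) = 0.75
~y: Gödel ¬ of 0.56 = 0 (operand ≠ 0)
(y -> ~y): 0.56 > 0, so result = 0
(x -> y): 0.72 > 0.56, so result = 0.56
((x -> y) /\ z) = min(0.56, 0.75) = 0.56
((y -> ~y) -> ((x -> y) /\ z)): 0 ≤ 0.56, so result = 1
~((y -> ~y) -> ((x -> y) /\ z)): Gödel ¬ of 1 = 0 (operand ≠ 0)
(~((y -> ~y) -> ((x -> y) /\ z)) -> x): 0 ≤ 0.72, so result = 1
((x \/ z) /\ (~((y -> ~y) -> ((x -> y) /\ z)) -> x)) = min(0.75, 1) = 0.75
(((x \/ z) /\ (~((y -> ~y) -> ((x -> y) /\ z)) -> x)) \/ y) = max(0.75, 0.56) = 0.75
~z: Gödel ¬ of 0.75 = 0 (operand ≠ 0)
(~z /\ z) = min(0, 0.75) = 0
(x -> (~z /\ z)): 0.72 > 0, so result = 0
~z: Gödel ¬ of 0.75 = 0 (operand ≠ 0)
((x -> (~z /\ z)) \/ ~z) = max(0, 0) = 0
(((x -> (~z /\ z)) \/ ~z) -> x): 0 ≤ 0.72, so result = 1
~(((x -> (~z /\ z)) \/ ~z) -> x): Gödel ¬ of 1 = 0 (operand ≠ 0)
((((x \/ z) /\ (~((y -> ~y) -> ((x -> y) /\ z)) -> x)) \/ y) \/ ~(((x -> (~z /\ z)) \/ ~z) -> x)) = max(0.75, 0) = 0.75

0.75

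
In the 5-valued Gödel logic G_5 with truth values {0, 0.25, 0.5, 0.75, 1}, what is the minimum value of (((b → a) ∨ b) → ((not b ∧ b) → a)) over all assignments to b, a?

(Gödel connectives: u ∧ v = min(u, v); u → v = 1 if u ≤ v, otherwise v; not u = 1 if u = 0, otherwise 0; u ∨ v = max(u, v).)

1.00

Every assignment gives 1. For instance at b = 0, a = 0:
  (b → a): 0 ≤ 0, so result = 1
  ((b → a) ∨ b) = max(1, 0) = 1
  not b: Gödel ¬ of 0 = 1 (operand is 0)
  (not b ∧ b) = min(1, 0) = 0
  ((not b ∧ b) → a): 0 ≤ 0, so result = 1
  (((b → a) ∨ b) → ((not b ∧ b) → a)): 1 ≤ 1, so result = 1
All 25 assignments give value 1 — the formula is a G_5-tautology.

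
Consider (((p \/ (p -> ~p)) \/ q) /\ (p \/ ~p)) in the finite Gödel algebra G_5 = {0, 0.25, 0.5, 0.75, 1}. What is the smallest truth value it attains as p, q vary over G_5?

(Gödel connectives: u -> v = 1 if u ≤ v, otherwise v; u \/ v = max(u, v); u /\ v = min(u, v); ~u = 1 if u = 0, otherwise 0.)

0.25

The minimum is attained at p = 0.25, q = 0:
  ~p: Gödel ¬ of 0.25 = 0 (operand ≠ 0)
  (p -> ~p): 0.25 > 0, so result = 0
  (p \/ (p -> ~p)) = max(0.25, 0) = 0.25
  ((p \/ (p -> ~p)) \/ q) = max(0.25, 0) = 0.25
  ~p: Gödel ¬ of 0.25 = 0 (operand ≠ 0)
  (p \/ ~p) = max(0.25, 0) = 0.25
  (((p \/ (p -> ~p)) \/ q) /\ (p \/ ~p)) = min(0.25, 0.25) = 0.25
Checking all 25 assignments confirms none give a value below 0.25.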